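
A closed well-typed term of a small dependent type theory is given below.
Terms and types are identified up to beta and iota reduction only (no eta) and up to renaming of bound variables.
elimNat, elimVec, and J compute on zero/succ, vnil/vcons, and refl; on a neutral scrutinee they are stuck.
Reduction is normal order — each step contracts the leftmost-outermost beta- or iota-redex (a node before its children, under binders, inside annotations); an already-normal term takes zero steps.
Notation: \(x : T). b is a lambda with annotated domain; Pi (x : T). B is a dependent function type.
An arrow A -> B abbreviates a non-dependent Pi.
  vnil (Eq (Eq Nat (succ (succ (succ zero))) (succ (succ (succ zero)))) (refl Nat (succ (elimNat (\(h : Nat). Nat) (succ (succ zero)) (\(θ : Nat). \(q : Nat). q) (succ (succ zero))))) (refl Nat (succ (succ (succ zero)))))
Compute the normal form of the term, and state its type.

reduced normal form:
  vnil (Eq (Eq Nat (succ (succ (succ zero))) (succ (succ (succ zero)))) (refl Nat (succ (succ (succ zero)))) (refl Nat (succ (succ (succ zero)))))
the term's type:
  Vec (Eq (Eq Nat (succ (succ (succ zero))) (succ (succ (succ zero)))) (refl Nat (succ (succ (succ zero)))) (refl Nat (succ (succ (succ zero))))) zero


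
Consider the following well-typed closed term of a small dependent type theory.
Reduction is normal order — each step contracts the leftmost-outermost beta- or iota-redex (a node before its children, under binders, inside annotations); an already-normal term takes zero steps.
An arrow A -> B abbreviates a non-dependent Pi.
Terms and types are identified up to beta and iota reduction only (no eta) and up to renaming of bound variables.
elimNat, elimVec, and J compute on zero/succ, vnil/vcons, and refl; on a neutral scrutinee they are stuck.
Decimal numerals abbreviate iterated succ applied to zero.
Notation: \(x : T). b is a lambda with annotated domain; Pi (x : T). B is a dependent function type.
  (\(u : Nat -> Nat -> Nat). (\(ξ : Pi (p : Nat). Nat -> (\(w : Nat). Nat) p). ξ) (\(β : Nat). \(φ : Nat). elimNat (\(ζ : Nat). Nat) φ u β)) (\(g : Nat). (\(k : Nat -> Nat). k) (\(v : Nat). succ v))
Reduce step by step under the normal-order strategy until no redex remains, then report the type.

normal-order reduction:
  (\(u : Nat -> Nat -> Nat). (\(ξ : Pi (p : Nat). Nat -> (\(w : Nat). Nat) p). ξ) (\(β : Nat). \(φ : Nat). elimNat (\(ζ : Nat). Nat) φ u β)) (\(g : Nat). (\(k : Nat -> Nat). k) (\(v : Nat). succ v))
  ~> (\(u : Pi (ξ : Nat). Nat -> (\(p : Nat). Nat) ξ). u) (\(w : Nat). \(β : Nat). elimNat (\(φ : Nat). Nat) β (\(ζ : Nat). (\(g : Nat -> Nat). g) (\(k : Nat). succ k)) w)
  ~> \(u : Nat). \(ξ : Nat). elimNat (\(p : Nat). Nat) ξ (\(w : Nat). (\(β : Nat -> Nat). β) (\(φ : Nat). succ φ)) u
  ~> \(u : Nat). \(ξ : Nat). elimNat (\(p : Nat). Nat) ξ (\(w : Nat). \(β : Nat). succ β) u
inferred type:
  Nat -> Nat -> Nat


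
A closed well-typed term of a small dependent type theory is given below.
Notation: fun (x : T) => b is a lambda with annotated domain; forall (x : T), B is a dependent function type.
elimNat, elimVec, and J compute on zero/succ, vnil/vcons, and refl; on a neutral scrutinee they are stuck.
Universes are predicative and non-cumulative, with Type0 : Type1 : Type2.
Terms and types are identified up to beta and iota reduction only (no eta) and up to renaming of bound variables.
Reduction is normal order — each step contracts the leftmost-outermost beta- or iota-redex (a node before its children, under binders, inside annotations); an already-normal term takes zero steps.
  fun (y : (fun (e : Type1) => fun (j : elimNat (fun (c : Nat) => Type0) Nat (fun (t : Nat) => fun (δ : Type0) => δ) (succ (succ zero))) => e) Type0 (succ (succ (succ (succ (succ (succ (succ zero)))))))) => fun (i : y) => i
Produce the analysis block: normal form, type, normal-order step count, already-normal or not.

resulting normal form:
  fun (y : Type0) => fun (e : y) => e
type:
  forall (y : Type0), forall (e : y), y
normal-order step count: 2
started in normal form: no
first contracted redex: a beta-redex


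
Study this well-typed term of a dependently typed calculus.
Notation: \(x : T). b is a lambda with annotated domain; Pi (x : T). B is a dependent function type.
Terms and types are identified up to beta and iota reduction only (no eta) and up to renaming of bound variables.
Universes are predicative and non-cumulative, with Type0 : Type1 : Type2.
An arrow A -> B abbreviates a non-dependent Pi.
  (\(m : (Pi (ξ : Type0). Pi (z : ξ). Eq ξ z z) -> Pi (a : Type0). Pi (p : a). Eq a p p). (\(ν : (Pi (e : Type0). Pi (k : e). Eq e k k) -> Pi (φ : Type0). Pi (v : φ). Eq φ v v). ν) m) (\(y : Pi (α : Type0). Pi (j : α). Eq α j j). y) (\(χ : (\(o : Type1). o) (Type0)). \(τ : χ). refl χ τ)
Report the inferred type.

the term's type:
  Pi (m : Type0). Pi (ξ : m). Eq m ξ ξ


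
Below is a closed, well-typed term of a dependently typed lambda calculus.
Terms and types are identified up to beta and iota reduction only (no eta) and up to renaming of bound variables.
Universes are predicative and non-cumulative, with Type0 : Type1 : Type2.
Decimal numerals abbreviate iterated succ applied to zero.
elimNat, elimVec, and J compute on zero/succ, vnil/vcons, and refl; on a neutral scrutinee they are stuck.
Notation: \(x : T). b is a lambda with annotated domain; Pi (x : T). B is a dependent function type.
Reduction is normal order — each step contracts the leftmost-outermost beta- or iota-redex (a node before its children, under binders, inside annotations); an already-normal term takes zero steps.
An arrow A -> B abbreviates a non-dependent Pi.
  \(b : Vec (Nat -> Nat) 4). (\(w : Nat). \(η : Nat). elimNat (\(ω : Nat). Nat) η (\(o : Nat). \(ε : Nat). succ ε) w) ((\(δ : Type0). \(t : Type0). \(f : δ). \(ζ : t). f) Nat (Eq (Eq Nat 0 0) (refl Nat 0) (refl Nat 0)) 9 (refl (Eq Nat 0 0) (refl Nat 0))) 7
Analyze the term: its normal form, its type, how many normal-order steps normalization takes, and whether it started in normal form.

reduced normal form:
  \(b : Vec (Nat -> Nat) 4). 16
inferred type:
  Vec (Nat -> Nat) 4 -> Nat
steps to reach normal form (normal order): 34
started in normal form: no
first redex: a beta-redex


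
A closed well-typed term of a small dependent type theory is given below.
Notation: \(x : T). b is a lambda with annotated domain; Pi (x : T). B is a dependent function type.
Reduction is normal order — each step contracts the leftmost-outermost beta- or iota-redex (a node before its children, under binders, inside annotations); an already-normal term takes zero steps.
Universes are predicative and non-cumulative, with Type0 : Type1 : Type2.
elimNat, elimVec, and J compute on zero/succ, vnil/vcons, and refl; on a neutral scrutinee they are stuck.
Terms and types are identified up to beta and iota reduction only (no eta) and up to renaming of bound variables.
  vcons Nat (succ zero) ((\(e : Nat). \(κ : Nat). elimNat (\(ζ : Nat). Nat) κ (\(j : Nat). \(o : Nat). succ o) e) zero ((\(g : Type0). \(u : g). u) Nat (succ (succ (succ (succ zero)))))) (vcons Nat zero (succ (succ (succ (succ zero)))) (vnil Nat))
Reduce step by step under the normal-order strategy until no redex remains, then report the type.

normal-order reduction sequence:
  vcons Nat (succ zero) ((\(e : Nat). \(κ : Nat). elimNat (\(ζ : Nat). Nat) κ (\(j : Nat). \(o : Nat). succ o) e) zero ((\(g : Type0). \(u : g). u) Nat (succ (succ (succ (succ zero)))))) (vcons Nat zero (succ (succ (succ (succ zero)))) (vnil Nat))
  ~> vcons Nat (succ zero) ((\(e : Nat). elimNat (\(κ : Nat). Nat) e (\(ζ : Nat). \(j : Nat). succ j) zero) ((\(o : Type0). \(g : o). g) Nat (succ (succ (succ (succ zero)))))) (vcons Nat zero (succ (succ (succ (succ zero)))) (vnil Nat))
  ~> vcons Nat (succ zero) (elimNat (\(e : Nat). Nat) ((\(κ : Type0). \(ζ : κ). ζ) Nat (succ (succ (succ (succ zero))))) (\(j : Nat). \(o : Nat). succ o) zero) (vcons Nat zero (succ (succ (succ (succ zero)))) (vnil Nat))
  ~> vcons Nat (succ zero) ((\(e : Type0). \(κ : e). κ) Nat (succ (succ (succ (succ zero))))) (vcons Nat zero (succ (succ (succ (succ zero)))) (vnil Nat))
  ~> vcons Nat (succ zero) ((\(e : Nat). e) (succ (succ (succ (succ zero))))) (vcons Nat zero (succ (succ (succ (succ zero)))) (vnil Nat))
  ~> vcons Nat (succ zero) (succ (succ (succ (succ zero)))) (vcons Nat zero (succ (succ (succ (succ zero)))) (vnil Nat))
inferred type:
  Vec Nat (succ (succ zero))


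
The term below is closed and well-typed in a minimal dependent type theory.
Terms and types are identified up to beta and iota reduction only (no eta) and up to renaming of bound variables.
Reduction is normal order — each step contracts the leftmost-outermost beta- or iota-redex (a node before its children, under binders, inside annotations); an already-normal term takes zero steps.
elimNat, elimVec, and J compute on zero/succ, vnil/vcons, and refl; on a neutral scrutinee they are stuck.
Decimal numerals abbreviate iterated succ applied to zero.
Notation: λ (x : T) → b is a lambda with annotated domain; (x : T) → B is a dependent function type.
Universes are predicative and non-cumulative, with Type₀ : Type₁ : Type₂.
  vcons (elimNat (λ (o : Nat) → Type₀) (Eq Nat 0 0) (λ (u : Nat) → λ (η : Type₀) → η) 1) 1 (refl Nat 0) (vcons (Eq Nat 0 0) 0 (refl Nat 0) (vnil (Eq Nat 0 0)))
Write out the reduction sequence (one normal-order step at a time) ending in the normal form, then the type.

normal-order reduction:
  vcons (elimNat (λ (o : Nat) → Type₀) (Eq Nat 0 0) (λ (u : Nat) → λ (η : Type₀) → η) 1) 1 (refl Nat 0) (vcons (Eq Nat 0 0) 0 (refl Nat 0) (vnil (Eq Nat 0 0)))
  ~> vcons ((λ (o : Nat) → λ (u : Type₀) → u) 0 (elimNat (λ (η : Nat) → Type₀) (Eq Nat 0 0) (λ (k : Nat) → λ (σ : Type₀) → σ) 0)) 1 (refl Nat 0) (vcons (Eq Nat 0 0) 0 (refl Nat 0) (vnil (Eq Nat 0 0)))
  ~> vcons ((λ (o : Type₀) → o) (elimNat (λ (u : Nat) → Type₀) (Eq Nat 0 0) (λ (η : Nat) → λ (k : Type₀) → k) 0)) 1 (refl Nat 0) (vcons (Eq Nat 0 0) 0 (refl Nat 0) (vnil (Eq Nat 0 0)))
  ~> vcons (elimNat (λ (o : Nat) → Type₀) (Eq Nat 0 0) (λ (u : Nat) → λ (η : Type₀) → η) 0) 1 (refl Nat 0) (vcons (Eq Nat 0 0) 0 (refl Nat 0) (vnil (Eq Nat 0 0)))
  ~> vcons (Eq Nat 0 0) 1 (refl Nat 0) (vcons (Eq Nat 0 0) 0 (refl Nat 0) (vnil (Eq Nat 0 0)))
the term's type:
  Vec (Eq Nat 0 0) 2


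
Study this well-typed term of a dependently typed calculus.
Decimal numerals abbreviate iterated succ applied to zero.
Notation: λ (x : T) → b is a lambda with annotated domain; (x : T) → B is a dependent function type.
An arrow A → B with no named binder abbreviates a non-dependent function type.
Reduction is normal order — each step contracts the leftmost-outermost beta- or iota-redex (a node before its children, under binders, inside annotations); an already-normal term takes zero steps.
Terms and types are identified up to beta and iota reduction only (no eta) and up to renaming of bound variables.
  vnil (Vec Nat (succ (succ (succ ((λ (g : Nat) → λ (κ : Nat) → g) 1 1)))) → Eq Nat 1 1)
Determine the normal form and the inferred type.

resulting normal form:
  vnil (Vec Nat 4 → Eq Nat 1 1)
type:
  Vec (Vec Nat 4 → Eq Nat 1 1) 0
observation: the term reaches its normal form after 2 normal-order steps.


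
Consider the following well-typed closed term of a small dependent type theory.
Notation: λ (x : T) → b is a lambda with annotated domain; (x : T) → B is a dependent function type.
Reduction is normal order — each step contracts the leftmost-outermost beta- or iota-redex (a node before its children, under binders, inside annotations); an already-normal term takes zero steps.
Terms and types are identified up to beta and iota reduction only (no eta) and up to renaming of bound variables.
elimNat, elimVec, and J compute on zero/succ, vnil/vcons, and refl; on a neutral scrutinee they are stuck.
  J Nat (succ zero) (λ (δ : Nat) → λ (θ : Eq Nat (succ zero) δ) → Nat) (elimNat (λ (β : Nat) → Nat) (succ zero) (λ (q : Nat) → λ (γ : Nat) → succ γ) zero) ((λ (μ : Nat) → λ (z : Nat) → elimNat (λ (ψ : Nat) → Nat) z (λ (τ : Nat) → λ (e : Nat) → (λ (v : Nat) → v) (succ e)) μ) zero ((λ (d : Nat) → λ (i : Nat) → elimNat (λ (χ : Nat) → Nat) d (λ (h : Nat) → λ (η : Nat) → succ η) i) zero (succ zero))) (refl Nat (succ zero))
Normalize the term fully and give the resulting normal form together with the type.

normal form:
  succ zero
the term's type:
  Nat
observation: contracting a J iota-redex first, the term normalizes in 2 steps.


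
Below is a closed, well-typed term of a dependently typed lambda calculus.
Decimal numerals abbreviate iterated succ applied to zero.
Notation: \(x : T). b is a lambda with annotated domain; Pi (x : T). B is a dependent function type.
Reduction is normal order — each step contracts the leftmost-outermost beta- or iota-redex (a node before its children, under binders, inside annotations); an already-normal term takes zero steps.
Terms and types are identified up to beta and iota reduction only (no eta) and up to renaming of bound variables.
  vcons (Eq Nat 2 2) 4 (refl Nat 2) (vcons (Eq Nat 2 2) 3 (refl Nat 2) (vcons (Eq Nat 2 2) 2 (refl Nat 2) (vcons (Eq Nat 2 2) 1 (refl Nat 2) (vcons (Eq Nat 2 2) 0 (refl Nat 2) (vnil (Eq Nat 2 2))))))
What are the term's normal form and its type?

normal form:
  vcons (Eq Nat 2 2) 4 (refl Nat 2) (vcons (Eq Nat 2 2) 3 (refl Nat 2) (vcons (Eq Nat 2 2) 2 (refl Nat 2) (vcons (Eq Nat 2 2) 1 (refl Nat 2) (vcons (Eq Nat 2 2) 0 (refl Nat 2) (vnil (Eq Nat 2 2))))))
the term's type:
  Vec (Eq Nat 2 2) 5


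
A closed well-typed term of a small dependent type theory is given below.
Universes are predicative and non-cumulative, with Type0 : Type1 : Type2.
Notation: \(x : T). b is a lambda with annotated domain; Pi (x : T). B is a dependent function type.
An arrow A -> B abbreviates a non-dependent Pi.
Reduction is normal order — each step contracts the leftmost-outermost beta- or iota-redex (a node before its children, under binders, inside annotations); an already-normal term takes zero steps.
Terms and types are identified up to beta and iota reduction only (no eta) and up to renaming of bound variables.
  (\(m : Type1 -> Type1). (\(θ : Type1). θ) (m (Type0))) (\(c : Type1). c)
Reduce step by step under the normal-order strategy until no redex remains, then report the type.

normal-order reduction sequence:
  (\(m : Type1 -> Type1). (\(θ : Type1). θ) (m (Type0))) (\(c : Type1). c)
  ~> (\(m : Type1). m) ((\(θ : Type1). θ) (Type0))
  ~> (\(m : Type1). m) (Type0)
  ~> Type0
type:
  Type1


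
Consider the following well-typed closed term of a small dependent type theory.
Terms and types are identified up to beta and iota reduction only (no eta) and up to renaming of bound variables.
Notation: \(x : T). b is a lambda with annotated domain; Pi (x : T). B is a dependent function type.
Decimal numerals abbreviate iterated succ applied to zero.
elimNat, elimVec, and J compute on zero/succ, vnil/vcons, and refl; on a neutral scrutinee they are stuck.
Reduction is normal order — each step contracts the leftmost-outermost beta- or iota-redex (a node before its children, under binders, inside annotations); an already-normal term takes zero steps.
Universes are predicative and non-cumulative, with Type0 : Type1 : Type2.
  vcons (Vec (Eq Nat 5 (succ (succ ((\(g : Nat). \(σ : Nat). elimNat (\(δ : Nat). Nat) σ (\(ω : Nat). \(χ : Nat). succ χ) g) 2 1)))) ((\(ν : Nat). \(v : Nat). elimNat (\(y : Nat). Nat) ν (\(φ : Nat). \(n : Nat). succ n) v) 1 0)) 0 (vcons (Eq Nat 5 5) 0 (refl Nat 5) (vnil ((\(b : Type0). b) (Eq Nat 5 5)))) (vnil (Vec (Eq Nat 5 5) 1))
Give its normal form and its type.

resulting normal form:
  vcons (Vec (Eq Nat 5 5) 1) 0 (vcons (Eq Nat 5 5) 0 (refl Nat 5) (vnil (Eq Nat 5 5))) (vnil (Vec (Eq Nat 5 5) 1))
inferred type:
  Vec (Vec (Eq Nat 5 5) 1) 1


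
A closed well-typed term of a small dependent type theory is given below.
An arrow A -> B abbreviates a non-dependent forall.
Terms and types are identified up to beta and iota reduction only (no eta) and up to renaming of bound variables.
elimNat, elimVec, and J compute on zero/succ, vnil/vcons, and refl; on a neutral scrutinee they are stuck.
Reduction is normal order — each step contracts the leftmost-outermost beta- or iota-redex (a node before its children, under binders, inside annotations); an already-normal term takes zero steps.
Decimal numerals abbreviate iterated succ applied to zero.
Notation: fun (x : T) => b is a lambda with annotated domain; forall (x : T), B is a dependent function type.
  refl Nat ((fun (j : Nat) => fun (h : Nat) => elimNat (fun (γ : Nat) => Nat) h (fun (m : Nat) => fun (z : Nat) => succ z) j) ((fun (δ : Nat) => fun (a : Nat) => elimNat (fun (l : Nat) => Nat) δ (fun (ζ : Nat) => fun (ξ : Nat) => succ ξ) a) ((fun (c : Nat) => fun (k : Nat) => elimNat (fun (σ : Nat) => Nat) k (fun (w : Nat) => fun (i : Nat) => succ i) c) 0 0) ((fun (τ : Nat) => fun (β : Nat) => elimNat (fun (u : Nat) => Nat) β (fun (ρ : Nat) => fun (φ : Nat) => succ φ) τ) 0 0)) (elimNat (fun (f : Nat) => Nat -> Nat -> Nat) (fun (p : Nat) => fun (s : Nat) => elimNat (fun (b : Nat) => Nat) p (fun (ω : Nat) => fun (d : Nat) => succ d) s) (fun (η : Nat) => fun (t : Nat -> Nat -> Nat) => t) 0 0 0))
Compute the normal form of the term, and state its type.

normal form:
  refl Nat 0
the term's type:
  Eq Nat 0 0
observation: reduction starts at a beta-redex, and 16 normal-order steps reach the normal form.


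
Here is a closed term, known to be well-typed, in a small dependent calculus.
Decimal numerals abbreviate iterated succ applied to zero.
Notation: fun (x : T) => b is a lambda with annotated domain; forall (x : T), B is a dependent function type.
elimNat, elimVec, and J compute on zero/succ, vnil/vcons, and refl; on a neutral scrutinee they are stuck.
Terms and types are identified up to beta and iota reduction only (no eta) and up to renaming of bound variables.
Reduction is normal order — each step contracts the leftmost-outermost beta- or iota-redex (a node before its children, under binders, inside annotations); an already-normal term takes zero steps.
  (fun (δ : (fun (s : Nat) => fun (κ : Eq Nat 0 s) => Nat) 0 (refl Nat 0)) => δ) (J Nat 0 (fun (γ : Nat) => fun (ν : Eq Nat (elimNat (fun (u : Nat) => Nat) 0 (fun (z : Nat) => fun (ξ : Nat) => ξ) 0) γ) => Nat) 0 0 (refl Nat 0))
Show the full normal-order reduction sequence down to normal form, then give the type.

reduction (normal order):
  (fun (δ : (fun (s : Nat) => fun (κ : Eq Nat 0 s) => Nat) 0 (refl Nat 0)) => δ) (J Nat 0 (fun (γ : Nat) => fun (ν : Eq Nat (elimNat (fun (u : Nat) => Nat) 0 (fun (z : Nat) => fun (ξ : Nat) => ξ) 0) γ) => Nat) 0 0 (refl Nat 0))
  ~> J Nat 0 (fun (δ : Nat) => fun (s : Eq Nat (elimNat (fun (κ : Nat) => Nat) 0 (fun (γ : Nat) => fun (ν : Nat) => ν) 0) δ) => Nat) 0 0 (refl Nat 0)
  ~> 0
inferred type:
  Nat


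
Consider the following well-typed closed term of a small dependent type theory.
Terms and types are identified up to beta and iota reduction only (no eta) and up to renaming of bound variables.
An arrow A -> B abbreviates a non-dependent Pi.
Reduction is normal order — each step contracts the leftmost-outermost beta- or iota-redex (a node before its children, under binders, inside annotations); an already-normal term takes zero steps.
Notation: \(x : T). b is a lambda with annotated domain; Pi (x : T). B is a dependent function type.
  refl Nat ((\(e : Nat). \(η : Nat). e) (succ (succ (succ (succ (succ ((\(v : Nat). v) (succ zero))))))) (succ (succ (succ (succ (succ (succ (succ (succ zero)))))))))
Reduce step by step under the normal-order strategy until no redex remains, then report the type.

normal-order reduction:
  refl Nat ((\(e : Nat). \(η : Nat). e) (succ (succ (succ (succ (succ ((\(v : Nat). v) (succ zero))))))) (succ (succ (succ (succ (succ (succ (succ (succ zero)))))))))
  ~> refl Nat ((\(e : Nat). succ (succ (succ (succ (succ ((\(η : Nat). η) (succ zero))))))) (succ (succ (succ (succ (succ (succ (succ (succ zero)))))))))
  ~> refl Nat (succ (succ (succ (succ (succ ((\(e : Nat). e) (succ zero)))))))
  ~> refl Nat (succ (succ (succ (succ (succ (succ zero))))))
the term's type:
  Eq Nat (succ (succ (succ (succ (succ (succ zero)))))) (succ (succ (succ (succ (succ (succ zero))))))


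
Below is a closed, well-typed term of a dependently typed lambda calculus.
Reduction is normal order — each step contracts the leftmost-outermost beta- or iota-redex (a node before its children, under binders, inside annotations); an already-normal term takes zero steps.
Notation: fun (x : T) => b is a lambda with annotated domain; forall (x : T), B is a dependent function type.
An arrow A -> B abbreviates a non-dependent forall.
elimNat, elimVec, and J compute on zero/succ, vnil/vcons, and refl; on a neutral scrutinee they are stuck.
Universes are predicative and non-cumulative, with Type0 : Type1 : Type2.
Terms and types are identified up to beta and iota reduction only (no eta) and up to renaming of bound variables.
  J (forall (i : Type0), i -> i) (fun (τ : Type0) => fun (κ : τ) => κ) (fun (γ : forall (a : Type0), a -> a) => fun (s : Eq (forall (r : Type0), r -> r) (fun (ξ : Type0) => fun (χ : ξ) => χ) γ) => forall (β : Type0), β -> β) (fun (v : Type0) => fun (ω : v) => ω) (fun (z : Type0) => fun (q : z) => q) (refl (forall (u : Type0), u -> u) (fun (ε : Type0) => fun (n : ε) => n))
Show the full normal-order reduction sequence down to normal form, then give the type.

normal-order reduction sequence:
  J (forall (i : Type0), i -> i) (fun (τ : Type0) => fun (κ : τ) => κ) (fun (γ : forall (a : Type0), a -> a) => fun (s : Eq (forall (r : Type0), r -> r) (fun (ξ : Type0) => fun (χ : ξ) => χ) γ) => forall (β : Type0), β -> β) (fun (v : Type0) => fun (ω : v) => ω) (fun (z : Type0) => fun (q : z) => q) (refl (forall (u : Type0), u -> u) (fun (ε : Type0) => fun (n : ε) => n))
  ~> fun (i : Type0) => fun (τ : i) => τ
inferred type:
  forall (i : Type0), i -> i


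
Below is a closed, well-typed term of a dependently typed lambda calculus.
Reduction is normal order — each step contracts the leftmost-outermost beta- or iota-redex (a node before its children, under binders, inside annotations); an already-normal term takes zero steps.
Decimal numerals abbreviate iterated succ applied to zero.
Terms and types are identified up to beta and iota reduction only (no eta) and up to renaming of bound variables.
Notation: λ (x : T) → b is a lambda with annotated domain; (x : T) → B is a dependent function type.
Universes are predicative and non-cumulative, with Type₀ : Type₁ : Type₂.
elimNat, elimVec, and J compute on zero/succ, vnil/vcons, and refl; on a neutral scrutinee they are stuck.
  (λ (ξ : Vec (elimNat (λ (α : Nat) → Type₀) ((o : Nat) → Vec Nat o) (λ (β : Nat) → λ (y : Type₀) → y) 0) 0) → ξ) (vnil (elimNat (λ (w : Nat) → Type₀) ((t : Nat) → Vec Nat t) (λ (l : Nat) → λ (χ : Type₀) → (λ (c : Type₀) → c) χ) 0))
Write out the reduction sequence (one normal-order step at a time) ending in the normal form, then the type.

reduction (normal order):
  (λ (ξ : Vec (elimNat (λ (α : Nat) → Type₀) ((o : Nat) → Vec Nat o) (λ (β : Nat) → λ (y : Type₀) → y) 0) 0) → ξ) (vnil (elimNat (λ (w : Nat) → Type₀) ((t : Nat) → Vec Nat t) (λ (l : Nat) → λ (χ : Type₀) → (λ (c : Type₀) → c) χ) 0))
  ~> vnil (elimNat (λ (ξ : Nat) → Type₀) ((α : Nat) → Vec Nat α) (λ (o : Nat) → λ (β : Type₀) → (λ (y : Type₀) → y) β) 0)
  ~> vnil ((ξ : Nat) → Vec Nat ξ)
inferred type:
  Vec ((ξ : Nat) → Vec Nat ξ) 0


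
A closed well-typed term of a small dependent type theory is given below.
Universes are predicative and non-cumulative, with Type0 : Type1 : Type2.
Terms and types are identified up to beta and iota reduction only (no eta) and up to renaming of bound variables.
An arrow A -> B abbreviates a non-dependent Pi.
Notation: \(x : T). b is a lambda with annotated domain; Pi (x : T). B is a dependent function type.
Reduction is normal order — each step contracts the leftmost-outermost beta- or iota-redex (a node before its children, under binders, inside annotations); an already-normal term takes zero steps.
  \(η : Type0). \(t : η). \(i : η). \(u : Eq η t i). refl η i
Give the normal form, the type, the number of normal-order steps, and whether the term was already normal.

reduced normal form:
  \(η : Type0). \(t : η). \(i : η). \(u : Eq η t i). refl η i
type:
  Pi (η : Type0). Pi (t : η). Pi (i : η). Eq η t i -> Eq η i i
steps to reach normal form (normal order): 0
already normal: yes


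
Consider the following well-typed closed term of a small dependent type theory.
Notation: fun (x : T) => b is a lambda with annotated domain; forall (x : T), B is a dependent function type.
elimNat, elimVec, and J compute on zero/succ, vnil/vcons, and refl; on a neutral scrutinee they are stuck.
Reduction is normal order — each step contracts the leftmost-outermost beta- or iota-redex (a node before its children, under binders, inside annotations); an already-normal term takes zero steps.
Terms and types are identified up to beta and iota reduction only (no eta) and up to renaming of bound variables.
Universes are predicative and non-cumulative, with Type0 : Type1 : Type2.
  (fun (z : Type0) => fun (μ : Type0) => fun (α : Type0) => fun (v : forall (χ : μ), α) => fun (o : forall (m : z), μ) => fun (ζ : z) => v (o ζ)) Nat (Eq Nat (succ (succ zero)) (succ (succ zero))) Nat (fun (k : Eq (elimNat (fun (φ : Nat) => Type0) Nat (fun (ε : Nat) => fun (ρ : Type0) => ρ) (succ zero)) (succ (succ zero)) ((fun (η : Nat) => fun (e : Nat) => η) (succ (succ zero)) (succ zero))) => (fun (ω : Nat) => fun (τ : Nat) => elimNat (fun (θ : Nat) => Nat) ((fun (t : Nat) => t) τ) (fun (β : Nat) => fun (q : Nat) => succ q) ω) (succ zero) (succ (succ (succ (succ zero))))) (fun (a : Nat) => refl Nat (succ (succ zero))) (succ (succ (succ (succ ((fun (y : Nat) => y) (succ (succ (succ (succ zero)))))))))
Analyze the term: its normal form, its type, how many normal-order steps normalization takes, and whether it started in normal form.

resulting normal form:
  succ (succ (succ (succ (succ zero))))
the term's type:
  Nat
normal-order step count: 14
already normal: no
first contracted redex: a beta-redex


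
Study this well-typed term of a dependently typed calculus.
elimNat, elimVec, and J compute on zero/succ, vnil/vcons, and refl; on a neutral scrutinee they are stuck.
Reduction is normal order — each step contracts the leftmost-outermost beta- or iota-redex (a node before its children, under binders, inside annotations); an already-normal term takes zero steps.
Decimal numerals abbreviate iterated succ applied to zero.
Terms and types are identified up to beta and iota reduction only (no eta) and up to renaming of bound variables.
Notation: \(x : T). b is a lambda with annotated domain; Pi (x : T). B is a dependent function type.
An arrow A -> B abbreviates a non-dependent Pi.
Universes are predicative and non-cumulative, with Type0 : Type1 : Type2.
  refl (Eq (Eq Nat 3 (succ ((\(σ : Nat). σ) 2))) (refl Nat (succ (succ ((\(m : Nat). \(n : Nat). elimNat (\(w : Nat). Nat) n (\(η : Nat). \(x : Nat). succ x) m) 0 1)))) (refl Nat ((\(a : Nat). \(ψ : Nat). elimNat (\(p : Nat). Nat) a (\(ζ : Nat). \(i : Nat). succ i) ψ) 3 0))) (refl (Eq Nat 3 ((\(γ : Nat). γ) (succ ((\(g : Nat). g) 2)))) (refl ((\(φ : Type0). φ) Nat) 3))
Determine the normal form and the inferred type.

reduced normal form:
  refl (Eq (Eq Nat 3 3) (refl Nat 3) (refl Nat 3)) (refl (Eq Nat 3 3) (refl Nat 3))
type:
  Eq (Eq (Eq Nat 3 3) (refl Nat 3) (refl Nat 3)) (refl (Eq Nat 3 3) (refl Nat 3)) (refl (Eq Nat 3 3) (refl Nat 3))


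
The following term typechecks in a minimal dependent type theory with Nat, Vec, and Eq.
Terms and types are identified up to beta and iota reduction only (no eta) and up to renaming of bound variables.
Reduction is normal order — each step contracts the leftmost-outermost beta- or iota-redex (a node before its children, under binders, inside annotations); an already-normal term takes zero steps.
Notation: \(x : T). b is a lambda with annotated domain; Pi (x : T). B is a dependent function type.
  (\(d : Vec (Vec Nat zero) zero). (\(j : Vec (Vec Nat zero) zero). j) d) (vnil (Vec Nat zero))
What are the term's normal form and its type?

normal form:
  vnil (Vec Nat zero)
inferred type:
  Vec (Vec Nat zero) zero
observation: normalization takes exactly 2 steps under the normal-order strategy.


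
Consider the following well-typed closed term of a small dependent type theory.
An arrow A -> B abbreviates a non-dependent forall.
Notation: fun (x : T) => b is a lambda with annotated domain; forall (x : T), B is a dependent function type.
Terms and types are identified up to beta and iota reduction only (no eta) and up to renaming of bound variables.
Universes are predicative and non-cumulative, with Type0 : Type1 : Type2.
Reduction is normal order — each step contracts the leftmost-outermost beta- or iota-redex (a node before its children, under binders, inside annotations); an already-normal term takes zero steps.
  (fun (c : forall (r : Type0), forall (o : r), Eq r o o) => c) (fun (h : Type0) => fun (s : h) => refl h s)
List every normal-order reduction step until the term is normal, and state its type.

normal-order reduction:
  (fun (c : forall (r : Type0), forall (o : r), Eq r o o) => c) (fun (h : Type0) => fun (s : h) => refl h s)
  ~> fun (c : Type0) => fun (r : c) => refl c r
the term's type:
  forall (c : Type0), forall (r : c), Eq c r r


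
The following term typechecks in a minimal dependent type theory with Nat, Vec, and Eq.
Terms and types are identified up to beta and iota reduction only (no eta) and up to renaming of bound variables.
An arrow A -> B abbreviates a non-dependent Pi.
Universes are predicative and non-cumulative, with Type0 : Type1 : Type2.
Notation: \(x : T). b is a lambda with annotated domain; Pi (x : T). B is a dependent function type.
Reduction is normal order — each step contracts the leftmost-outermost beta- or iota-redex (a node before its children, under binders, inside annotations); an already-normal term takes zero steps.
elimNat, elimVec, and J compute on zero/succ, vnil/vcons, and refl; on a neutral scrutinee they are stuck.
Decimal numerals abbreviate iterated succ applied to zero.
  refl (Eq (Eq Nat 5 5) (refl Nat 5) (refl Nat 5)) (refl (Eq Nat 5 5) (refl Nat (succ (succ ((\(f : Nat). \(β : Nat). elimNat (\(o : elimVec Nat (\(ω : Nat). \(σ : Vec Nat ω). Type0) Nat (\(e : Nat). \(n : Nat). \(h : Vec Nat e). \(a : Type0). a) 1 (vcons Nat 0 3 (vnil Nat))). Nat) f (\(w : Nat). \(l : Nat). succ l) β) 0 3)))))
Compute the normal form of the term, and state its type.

resulting normal form:
  refl (Eq (Eq Nat 5 5) (refl Nat 5) (refl Nat 5)) (refl (Eq Nat 5 5) (refl Nat 5))
type:
  Eq (Eq (Eq Nat 5 5) (refl Nat 5) (refl Nat 5)) (refl (Eq Nat 5 5) (refl Nat 5)) (refl (Eq Nat 5 5) (refl Nat 5))


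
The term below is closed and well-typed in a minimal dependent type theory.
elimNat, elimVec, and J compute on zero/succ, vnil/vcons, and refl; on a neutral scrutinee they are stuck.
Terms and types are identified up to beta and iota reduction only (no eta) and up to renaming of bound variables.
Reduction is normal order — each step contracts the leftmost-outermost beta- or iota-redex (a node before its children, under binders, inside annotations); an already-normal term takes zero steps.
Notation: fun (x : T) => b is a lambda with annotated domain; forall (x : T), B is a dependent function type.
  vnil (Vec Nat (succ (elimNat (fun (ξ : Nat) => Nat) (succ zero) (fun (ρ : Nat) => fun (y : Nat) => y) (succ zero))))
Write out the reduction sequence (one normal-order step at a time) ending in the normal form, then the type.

normal-order reduction:
  vnil (Vec Nat (succ (elimNat (fun (ξ : Nat) => Nat) (succ zero) (fun (ρ : Nat) => fun (y : Nat) => y) (succ zero))))
  ~> vnil (Vec Nat (succ ((fun (ξ : Nat) => fun (ρ : Nat) => ρ) zero (elimNat (fun (y : Nat) => Nat) (succ zero) (fun (w : Nat) => fun (k : Nat) => k) zero))))
  ~> vnil (Vec Nat (succ ((fun (ξ : Nat) => ξ) (elimNat (fun (ρ : Nat) => Nat) (succ zero) (fun (y : Nat) => fun (w : Nat) => w) zero))))
  ~> vnil (Vec Nat (succ (elimNat (fun (ξ : Nat) => Nat) (succ zero) (fun (ρ : Nat) => fun (y : Nat) => y) zero)))
  ~> vnil (Vec Nat (succ (succ zero)))
type:
  Vec (Vec Nat (succ (succ zero))) zero


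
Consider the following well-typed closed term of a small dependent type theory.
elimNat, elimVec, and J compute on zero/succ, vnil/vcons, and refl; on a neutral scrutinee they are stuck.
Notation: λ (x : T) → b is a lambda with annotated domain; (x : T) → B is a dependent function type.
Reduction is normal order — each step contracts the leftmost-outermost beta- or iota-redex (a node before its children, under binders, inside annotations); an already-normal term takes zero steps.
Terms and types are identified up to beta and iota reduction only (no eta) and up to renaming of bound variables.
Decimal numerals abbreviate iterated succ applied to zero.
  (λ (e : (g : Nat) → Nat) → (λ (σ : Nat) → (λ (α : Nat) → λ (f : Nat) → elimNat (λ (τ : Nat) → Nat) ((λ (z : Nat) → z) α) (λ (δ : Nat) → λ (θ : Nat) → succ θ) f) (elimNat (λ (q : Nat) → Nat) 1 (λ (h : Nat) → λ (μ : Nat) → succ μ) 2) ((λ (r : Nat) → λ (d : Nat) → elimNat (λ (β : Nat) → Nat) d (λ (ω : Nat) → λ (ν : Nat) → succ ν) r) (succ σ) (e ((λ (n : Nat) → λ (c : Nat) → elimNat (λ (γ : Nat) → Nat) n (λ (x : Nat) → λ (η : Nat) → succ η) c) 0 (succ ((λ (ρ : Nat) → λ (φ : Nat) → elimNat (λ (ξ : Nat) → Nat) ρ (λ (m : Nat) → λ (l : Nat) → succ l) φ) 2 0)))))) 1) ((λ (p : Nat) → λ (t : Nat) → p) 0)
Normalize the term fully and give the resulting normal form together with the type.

resulting normal form:
  5
the term's type:
  Nat


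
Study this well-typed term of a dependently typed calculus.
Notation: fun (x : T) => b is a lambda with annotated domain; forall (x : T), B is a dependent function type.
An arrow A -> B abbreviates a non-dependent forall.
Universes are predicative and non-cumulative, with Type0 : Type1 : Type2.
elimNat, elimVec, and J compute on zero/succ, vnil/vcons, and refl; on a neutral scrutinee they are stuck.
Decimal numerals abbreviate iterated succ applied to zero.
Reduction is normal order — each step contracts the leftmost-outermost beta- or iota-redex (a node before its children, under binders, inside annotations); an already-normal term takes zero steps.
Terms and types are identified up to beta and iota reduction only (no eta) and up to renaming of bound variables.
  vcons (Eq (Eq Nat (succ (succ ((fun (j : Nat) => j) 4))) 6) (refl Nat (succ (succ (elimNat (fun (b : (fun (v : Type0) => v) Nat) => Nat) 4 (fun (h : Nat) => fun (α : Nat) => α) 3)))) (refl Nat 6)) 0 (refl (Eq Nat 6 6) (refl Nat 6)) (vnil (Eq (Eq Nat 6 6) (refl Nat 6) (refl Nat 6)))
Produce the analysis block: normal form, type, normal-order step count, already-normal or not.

reduced normal form:
  vcons (Eq (Eq Nat 6 6) (refl Nat 6) (refl Nat 6)) 0 (refl (Eq Nat 6 6) (refl Nat 6)) (vnil (Eq (Eq Nat 6 6) (refl Nat 6) (refl Nat 6)))
inferred type:
  Vec (Eq (Eq Nat 6 6) (refl Nat 6) (refl Nat 6)) 1
reduction steps (normal order): 11
started in normal form: no
first contracted redex: a beta-redex


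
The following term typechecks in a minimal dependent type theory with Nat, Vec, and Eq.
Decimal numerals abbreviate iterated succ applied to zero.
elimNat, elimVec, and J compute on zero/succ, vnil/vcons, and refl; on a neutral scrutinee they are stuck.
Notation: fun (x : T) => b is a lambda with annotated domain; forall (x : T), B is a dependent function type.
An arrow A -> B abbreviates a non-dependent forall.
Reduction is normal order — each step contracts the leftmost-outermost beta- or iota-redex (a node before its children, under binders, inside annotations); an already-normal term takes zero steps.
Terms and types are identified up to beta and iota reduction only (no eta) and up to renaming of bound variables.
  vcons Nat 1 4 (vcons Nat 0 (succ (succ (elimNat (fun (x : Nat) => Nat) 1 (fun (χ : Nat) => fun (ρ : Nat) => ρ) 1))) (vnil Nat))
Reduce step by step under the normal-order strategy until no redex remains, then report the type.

normal-order reduction sequence:
  vcons Nat 1 4 (vcons Nat 0 (succ (succ (elimNat (fun (x : Nat) => Nat) 1 (fun (χ : Nat) => fun (ρ : Nat) => ρ) 1))) (vnil Nat))
  ~> vcons Nat 1 4 (vcons Nat 0 (succ (succ ((fun (x : Nat) => fun (χ : Nat) => χ) 0 (elimNat (fun (ρ : Nat) => Nat) 1 (fun (ψ : Nat) => fun (τ : Nat) => τ) 0)))) (vnil Nat))
  ~> vcons Nat 1 4 (vcons Nat 0 (succ (succ ((fun (x : Nat) => x) (elimNat (fun (χ : Nat) => Nat) 1 (fun (ρ : Nat) => fun (ψ : Nat) => ψ) 0)))) (vnil Nat))
  ~> vcons Nat 1 4 (vcons Nat 0 (succ (succ (elimNat (fun (x : Nat) => Nat) 1 (fun (χ : Nat) => fun (ρ : Nat) => ρ) 0))) (vnil Nat))
  ~> vcons Nat 1 4 (vcons Nat 0 3 (vnil Nat))
type:
  Vec Nat 2


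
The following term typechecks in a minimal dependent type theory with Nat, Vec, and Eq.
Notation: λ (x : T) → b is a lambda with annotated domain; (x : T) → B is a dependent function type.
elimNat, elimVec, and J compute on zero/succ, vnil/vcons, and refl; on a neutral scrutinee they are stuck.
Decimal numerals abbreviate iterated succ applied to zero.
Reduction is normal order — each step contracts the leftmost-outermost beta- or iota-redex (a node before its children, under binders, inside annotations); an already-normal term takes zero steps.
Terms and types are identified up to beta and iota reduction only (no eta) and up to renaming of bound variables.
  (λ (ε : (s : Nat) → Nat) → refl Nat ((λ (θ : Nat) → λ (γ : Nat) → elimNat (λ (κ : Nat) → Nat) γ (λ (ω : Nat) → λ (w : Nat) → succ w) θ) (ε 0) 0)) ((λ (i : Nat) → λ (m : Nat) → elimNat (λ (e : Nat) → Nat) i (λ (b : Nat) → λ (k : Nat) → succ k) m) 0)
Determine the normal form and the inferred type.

normal form:
  refl Nat 0
the term's type:
  Eq Nat 0 0
observation: contracting a beta-redex first, the term normalizes in 7 steps.


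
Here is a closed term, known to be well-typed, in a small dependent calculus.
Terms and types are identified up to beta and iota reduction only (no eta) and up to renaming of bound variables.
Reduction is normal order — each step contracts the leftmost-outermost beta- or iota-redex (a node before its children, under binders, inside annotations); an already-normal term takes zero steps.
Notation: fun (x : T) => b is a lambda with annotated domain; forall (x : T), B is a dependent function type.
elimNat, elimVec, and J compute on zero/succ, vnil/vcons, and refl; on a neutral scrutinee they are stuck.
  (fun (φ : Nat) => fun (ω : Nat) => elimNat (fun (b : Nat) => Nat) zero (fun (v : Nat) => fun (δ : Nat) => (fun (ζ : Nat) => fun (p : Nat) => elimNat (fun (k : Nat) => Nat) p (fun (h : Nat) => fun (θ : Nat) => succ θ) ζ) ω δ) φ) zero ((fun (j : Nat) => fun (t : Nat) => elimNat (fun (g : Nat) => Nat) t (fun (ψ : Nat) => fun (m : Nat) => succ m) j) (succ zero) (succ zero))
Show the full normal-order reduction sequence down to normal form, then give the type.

normal-order reduction sequence:
  (fun (φ : Nat) => fun (ω : Nat) => elimNat (fun (b : Nat) => Nat) zero (fun (v : Nat) => fun (δ : Nat) => (fun (ζ : Nat) => fun (p : Nat) => elimNat (fun (k : Nat) => Nat) p (fun (h : Nat) => fun (θ : Nat) => succ θ) ζ) ω δ) φ) zero ((fun (j : Nat) => fun (t : Nat) => elimNat (fun (g : Nat) => Nat) t (fun (ψ : Nat) => fun (m : Nat) => succ m) j) (succ zero) (succ zero))
  ~> (fun (φ : Nat) => elimNat (fun (ω : Nat) => Nat) zero (fun (b : Nat) => fun (v : Nat) => (fun (δ : Nat) => fun (ζ : Nat) => elimNat (fun (p : Nat) => Nat) ζ (fun (k : Nat) => fun (h : Nat) => succ h) δ) φ v) zero) ((fun (θ : Nat) => fun (j : Nat) => elimNat (fun (t : Nat) => Nat) j (fun (g : Nat) => fun (ψ : Nat) => succ ψ) θ) (succ zero) (succ zero))
  ~> elimNat (fun (φ : Nat) => Nat) zero (fun (ω : Nat) => fun (b : Nat) => (fun (v : Nat) => fun (δ : Nat) => elimNat (fun (ζ : Nat) => Nat) δ (fun (p : Nat) => fun (k : Nat) => succ k) v) ((fun (h : Nat) => fun (θ : Nat) => elimNat (fun (j : Nat) => Nat) θ (fun (t : Nat) => fun (g : Nat) => succ g) h) (succ zero) (succ zero)) b) zero
  ~> zero
inferred type:
  Nat
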